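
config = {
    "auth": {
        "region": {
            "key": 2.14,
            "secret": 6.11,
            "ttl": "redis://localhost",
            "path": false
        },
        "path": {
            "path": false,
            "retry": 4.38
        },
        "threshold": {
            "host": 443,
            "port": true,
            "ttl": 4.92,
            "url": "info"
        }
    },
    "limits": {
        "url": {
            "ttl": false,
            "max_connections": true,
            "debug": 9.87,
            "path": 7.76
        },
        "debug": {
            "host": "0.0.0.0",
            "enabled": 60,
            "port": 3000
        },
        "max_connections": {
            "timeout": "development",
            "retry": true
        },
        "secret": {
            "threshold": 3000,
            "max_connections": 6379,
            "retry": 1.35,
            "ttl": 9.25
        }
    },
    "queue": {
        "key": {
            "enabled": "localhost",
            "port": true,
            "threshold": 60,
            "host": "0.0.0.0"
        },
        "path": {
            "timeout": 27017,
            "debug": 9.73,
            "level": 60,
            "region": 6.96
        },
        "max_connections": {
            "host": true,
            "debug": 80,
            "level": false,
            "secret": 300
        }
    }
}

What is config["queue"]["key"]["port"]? True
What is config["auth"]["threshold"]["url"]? "info"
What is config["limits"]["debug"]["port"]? 3000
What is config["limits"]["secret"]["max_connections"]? 6379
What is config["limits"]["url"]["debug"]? 9.87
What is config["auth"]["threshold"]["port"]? True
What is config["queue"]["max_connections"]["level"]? False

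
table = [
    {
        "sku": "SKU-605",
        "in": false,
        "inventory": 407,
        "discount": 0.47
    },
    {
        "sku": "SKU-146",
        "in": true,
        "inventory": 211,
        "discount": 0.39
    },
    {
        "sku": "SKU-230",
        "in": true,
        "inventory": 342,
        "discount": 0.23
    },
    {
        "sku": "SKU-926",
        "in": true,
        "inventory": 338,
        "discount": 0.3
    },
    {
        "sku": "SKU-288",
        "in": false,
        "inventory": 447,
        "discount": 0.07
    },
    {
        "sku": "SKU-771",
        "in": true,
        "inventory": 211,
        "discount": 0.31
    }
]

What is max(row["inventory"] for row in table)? 447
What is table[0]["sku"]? "SKU-605"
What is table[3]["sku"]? "SKU-926"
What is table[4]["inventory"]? 447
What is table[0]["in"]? False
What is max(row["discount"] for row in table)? 0.47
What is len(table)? 6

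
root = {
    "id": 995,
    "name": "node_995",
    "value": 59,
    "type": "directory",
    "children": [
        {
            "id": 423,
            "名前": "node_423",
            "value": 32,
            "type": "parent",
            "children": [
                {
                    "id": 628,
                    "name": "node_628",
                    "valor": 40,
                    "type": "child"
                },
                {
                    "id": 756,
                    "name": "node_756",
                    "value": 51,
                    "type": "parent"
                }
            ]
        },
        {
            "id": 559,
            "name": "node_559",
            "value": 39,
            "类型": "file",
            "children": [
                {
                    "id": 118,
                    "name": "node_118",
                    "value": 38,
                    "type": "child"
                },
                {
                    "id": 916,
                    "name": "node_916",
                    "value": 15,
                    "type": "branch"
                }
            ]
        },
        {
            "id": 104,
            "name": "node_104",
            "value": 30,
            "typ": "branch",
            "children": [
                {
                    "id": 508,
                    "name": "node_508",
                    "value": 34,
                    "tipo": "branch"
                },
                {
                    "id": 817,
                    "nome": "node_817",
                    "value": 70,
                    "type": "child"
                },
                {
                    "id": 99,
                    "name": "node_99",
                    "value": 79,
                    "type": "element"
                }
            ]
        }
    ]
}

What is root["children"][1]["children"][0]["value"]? 38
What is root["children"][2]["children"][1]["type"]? "child"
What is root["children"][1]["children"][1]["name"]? "node_916"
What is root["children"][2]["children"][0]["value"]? 34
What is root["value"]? 59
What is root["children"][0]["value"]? 32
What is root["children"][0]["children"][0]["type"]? "child"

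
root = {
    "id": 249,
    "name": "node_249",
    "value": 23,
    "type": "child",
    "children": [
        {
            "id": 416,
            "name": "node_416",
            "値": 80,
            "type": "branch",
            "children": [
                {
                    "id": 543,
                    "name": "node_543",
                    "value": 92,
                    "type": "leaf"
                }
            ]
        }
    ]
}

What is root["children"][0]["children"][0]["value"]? 92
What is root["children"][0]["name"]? "node_416"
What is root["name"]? "node_249"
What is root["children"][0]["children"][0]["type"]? "leaf"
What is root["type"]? "child"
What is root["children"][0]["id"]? 416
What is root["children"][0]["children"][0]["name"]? "node_543"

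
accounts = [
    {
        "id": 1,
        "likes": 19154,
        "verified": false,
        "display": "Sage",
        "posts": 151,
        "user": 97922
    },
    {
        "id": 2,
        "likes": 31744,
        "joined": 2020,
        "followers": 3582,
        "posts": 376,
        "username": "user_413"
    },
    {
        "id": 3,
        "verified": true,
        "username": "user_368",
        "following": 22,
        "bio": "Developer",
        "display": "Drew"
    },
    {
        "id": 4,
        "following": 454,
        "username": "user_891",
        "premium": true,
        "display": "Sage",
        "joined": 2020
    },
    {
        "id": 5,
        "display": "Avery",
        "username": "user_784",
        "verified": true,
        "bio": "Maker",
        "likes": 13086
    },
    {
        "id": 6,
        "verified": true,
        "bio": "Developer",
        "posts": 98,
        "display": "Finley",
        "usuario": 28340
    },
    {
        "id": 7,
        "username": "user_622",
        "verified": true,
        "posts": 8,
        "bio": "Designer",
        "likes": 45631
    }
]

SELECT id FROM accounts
[1, 2, 3, 4, 5, 6, 7]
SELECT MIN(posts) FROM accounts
8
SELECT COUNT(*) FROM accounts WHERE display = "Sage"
2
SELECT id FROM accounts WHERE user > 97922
[]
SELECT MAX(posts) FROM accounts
376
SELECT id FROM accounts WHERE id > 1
[2, 3, 4, 5, 6, 7]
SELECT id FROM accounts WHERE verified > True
[]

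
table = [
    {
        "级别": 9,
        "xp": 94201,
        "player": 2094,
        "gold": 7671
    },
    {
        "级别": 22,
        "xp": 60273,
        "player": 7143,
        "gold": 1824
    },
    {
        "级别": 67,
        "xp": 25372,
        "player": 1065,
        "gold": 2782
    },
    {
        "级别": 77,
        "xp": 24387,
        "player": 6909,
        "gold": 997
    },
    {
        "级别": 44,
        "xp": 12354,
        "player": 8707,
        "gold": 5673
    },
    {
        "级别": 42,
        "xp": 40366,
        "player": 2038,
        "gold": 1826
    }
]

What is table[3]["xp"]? 24387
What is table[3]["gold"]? 997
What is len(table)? 6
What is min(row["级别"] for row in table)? 9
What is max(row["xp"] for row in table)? 94201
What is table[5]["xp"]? 40366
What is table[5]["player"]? 2038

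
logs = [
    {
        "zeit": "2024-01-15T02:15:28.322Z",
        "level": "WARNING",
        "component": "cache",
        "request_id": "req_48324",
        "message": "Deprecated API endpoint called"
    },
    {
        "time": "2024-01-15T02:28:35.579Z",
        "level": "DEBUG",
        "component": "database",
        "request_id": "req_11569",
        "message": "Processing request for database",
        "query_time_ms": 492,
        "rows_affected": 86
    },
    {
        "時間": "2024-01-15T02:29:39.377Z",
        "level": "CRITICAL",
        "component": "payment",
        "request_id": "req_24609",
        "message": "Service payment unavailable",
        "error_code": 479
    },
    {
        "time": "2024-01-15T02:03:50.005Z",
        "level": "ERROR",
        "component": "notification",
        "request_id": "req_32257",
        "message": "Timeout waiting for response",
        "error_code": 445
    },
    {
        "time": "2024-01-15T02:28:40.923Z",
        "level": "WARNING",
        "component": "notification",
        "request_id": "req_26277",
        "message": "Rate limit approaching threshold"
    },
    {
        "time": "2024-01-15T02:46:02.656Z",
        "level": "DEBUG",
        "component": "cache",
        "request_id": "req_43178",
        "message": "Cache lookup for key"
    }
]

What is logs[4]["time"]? "2024-01-15T02:28:40.923Z"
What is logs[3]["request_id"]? "req_32257"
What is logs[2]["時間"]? "2024-01-15T02:29:39.377Z"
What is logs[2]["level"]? "CRITICAL"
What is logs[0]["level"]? "WARNING"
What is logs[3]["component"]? "notification"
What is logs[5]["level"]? "DEBUG"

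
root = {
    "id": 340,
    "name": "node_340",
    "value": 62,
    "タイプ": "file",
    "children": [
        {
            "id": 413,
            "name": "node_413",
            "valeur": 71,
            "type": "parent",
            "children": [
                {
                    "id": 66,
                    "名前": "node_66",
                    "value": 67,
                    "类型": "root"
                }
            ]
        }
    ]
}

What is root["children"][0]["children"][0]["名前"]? "node_66"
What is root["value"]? 62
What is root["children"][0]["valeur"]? 71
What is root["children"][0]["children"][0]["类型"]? "root"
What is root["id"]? 340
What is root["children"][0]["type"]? "parent"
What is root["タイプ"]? "file"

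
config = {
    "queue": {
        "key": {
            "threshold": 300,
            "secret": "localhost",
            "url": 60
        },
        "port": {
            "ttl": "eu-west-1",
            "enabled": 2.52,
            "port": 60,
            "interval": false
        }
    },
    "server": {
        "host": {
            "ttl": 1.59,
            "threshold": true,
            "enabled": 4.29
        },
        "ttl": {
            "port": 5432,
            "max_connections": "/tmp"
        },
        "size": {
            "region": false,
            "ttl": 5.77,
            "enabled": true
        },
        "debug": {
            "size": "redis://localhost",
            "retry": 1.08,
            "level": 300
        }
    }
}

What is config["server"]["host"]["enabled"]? 4.29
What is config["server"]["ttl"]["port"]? 5432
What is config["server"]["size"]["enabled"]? True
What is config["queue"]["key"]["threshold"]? 300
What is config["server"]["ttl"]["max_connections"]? "/tmp"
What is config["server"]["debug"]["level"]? 300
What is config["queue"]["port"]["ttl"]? "eu-west-1"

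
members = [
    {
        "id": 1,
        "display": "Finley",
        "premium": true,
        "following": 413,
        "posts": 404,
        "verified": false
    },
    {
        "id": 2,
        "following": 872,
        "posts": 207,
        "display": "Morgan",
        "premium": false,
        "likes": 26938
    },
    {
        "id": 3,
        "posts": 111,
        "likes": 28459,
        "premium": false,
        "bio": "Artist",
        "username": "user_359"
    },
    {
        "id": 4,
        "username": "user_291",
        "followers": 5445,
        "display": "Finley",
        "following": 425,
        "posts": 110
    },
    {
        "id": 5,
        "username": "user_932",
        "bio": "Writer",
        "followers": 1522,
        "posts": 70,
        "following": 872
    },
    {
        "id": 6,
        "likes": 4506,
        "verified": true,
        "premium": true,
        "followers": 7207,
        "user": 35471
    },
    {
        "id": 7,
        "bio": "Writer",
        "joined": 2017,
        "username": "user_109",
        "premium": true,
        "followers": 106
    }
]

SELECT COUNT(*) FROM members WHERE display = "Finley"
2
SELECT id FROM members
[1, 2, 3, 4, 5, 6, 7]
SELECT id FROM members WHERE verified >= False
[1, 6]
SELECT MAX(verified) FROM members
True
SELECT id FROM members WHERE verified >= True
[6]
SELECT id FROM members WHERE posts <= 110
[4, 5]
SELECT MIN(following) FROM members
413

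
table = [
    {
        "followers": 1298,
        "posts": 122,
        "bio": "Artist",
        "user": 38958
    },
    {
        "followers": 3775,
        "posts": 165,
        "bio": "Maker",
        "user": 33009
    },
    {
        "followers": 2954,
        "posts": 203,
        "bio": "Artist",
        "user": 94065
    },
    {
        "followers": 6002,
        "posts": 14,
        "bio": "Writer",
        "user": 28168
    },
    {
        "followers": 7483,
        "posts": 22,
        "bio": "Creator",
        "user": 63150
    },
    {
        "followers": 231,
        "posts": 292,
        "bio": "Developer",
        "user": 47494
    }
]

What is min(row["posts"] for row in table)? 14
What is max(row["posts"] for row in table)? 292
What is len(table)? 6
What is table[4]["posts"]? 22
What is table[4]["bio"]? "Creator"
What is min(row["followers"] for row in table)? 231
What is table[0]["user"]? 38958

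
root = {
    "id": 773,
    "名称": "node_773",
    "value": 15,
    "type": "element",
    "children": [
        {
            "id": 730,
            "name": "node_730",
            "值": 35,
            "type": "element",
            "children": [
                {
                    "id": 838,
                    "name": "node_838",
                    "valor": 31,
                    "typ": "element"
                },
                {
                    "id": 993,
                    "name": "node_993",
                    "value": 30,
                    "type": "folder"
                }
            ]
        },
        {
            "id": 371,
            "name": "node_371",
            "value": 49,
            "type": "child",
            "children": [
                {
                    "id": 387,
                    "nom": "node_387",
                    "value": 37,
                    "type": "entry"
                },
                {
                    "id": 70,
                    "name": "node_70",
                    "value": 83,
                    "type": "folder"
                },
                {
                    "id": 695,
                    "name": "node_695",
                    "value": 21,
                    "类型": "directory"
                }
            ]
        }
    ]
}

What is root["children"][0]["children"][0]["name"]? "node_838"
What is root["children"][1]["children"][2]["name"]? "node_695"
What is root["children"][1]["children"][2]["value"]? 21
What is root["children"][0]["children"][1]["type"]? "folder"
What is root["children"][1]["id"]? 371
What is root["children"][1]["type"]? "child"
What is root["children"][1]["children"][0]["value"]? 37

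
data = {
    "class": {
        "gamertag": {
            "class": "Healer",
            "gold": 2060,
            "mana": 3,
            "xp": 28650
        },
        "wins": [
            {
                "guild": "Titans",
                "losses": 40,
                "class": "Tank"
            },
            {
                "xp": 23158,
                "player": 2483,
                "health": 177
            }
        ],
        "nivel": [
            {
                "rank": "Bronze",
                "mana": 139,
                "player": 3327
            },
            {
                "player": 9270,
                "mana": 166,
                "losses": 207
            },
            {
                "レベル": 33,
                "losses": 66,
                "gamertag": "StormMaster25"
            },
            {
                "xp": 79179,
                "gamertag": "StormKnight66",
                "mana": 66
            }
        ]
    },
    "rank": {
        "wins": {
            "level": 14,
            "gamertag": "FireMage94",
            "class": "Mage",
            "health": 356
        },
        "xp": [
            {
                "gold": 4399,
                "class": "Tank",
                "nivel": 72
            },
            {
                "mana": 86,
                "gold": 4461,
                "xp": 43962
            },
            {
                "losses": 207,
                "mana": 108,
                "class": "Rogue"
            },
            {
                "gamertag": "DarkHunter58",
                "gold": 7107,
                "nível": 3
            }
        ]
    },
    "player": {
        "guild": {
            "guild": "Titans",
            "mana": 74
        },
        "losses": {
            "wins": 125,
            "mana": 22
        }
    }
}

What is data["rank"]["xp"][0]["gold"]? 4399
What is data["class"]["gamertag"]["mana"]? 3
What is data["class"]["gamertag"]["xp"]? 28650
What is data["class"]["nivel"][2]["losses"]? 66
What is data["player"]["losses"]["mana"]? 22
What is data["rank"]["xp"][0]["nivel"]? 72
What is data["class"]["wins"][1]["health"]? 177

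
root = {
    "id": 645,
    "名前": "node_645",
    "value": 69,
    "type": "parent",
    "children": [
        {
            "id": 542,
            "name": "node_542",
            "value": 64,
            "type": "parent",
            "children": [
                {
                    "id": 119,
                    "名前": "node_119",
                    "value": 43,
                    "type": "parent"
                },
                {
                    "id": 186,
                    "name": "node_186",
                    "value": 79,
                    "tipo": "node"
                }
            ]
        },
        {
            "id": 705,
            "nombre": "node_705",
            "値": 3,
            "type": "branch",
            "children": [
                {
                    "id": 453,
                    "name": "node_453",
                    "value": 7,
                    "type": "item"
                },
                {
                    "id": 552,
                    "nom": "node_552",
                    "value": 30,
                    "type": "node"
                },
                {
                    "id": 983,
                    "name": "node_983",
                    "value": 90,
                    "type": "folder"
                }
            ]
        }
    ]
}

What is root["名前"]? "node_645"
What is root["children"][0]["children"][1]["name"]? "node_186"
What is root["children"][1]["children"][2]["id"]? 983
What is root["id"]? 645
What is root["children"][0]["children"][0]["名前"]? "node_119"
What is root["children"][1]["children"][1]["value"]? 30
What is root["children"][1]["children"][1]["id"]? 552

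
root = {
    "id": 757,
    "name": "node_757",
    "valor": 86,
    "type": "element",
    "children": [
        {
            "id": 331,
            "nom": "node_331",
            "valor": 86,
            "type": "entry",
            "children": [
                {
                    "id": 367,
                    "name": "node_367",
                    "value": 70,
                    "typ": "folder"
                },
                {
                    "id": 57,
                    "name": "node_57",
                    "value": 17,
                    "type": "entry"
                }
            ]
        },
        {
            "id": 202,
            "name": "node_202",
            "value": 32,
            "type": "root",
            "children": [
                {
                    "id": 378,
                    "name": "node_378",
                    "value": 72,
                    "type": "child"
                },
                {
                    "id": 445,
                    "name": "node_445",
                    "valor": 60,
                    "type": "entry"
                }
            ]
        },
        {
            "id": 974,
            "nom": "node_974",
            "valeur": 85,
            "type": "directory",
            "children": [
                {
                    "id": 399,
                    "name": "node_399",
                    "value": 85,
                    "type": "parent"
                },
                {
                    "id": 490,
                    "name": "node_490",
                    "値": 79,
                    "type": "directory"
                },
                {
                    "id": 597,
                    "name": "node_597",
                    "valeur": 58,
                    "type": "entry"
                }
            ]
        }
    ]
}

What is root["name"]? "node_757"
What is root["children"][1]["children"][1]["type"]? "entry"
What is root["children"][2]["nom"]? "node_974"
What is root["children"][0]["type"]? "entry"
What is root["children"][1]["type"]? "root"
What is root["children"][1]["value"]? 32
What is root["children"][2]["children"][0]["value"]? 85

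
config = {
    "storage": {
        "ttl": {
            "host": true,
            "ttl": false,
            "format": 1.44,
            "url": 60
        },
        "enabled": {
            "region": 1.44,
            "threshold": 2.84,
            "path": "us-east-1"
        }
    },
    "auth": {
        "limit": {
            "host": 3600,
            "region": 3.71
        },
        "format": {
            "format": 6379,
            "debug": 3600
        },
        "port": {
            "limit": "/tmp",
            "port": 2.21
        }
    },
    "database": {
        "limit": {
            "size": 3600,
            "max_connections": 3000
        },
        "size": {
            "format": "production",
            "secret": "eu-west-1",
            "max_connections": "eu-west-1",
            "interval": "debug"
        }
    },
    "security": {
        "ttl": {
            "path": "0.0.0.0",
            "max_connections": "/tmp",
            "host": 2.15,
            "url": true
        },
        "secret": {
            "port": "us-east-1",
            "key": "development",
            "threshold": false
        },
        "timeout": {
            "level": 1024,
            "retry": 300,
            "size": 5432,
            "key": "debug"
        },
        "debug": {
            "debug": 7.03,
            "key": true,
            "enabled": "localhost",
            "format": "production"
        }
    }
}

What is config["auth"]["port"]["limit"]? "/tmp"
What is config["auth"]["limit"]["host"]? 3600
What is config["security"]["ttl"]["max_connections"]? "/tmp"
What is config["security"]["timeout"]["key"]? "debug"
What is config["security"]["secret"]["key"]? "development"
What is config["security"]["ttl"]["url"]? True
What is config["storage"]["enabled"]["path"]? "us-east-1"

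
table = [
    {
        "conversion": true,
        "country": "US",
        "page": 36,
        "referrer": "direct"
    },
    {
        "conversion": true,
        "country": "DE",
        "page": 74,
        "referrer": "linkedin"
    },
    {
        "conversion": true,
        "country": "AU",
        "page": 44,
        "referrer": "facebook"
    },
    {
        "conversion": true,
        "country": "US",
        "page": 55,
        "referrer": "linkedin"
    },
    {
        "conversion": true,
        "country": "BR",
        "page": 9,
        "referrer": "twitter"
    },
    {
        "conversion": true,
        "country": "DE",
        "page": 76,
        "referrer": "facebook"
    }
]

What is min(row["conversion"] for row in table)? True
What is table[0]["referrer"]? "direct"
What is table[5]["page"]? 76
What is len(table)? 6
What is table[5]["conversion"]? True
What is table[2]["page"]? 44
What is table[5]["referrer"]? "facebook"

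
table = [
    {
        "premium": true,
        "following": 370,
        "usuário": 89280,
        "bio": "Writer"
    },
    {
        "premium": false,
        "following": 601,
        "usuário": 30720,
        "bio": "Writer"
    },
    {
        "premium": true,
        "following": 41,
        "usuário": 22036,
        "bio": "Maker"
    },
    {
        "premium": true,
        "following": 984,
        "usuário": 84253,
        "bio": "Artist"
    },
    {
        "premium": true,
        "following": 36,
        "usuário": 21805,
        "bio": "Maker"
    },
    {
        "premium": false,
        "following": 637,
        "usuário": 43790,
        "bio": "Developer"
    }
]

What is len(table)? 6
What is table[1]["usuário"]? 30720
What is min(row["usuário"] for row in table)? 21805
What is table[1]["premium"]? False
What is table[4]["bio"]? "Maker"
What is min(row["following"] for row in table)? 36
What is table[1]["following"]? 601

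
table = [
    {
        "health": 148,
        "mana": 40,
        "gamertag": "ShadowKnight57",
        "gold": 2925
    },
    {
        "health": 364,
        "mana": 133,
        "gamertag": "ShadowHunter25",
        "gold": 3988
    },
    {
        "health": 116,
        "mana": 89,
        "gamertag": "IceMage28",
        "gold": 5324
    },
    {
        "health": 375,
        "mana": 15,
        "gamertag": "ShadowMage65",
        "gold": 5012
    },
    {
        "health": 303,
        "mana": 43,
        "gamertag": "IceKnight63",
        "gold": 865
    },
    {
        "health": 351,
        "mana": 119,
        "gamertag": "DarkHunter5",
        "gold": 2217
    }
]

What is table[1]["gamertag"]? "ShadowHunter25"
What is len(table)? 6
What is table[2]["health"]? 116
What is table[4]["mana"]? 43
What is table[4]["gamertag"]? "IceKnight63"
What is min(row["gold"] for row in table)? 865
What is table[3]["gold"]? 5012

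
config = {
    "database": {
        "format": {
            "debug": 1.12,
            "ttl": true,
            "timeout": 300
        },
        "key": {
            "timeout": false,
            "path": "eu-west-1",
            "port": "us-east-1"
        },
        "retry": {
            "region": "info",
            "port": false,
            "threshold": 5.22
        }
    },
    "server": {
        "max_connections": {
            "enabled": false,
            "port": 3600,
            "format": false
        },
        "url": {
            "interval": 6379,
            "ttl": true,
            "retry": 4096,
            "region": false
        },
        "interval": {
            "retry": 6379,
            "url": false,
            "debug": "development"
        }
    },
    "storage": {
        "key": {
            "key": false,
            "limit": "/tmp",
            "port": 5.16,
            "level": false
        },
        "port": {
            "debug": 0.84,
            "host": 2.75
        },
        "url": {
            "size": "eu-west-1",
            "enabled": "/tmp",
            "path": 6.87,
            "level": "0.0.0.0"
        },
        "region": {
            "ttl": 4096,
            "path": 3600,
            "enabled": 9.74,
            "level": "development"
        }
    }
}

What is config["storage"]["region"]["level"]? "development"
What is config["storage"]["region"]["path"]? 3600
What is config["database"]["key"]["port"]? "us-east-1"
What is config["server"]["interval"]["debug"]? "development"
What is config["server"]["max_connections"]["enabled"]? False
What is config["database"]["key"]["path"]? "eu-west-1"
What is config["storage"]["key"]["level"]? False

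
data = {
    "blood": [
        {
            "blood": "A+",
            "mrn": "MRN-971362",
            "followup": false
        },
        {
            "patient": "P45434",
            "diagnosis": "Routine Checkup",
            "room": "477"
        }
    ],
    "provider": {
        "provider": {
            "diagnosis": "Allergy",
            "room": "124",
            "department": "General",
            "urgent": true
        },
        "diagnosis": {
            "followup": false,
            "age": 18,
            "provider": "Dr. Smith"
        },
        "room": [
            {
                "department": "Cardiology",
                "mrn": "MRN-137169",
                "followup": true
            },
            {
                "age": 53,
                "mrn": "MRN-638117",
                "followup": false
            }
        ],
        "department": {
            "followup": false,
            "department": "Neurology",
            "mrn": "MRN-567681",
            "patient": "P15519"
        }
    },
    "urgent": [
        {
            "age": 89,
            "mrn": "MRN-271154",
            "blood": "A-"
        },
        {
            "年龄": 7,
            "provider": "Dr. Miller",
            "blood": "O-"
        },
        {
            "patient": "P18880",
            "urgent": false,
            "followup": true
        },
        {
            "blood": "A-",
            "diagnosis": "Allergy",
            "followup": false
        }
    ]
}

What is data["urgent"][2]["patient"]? "P18880"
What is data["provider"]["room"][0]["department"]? "Cardiology"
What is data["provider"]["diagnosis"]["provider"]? "Dr. Smith"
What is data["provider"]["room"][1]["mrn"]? "MRN-638117"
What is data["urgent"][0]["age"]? 89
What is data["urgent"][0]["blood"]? "A-"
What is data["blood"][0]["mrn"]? "MRN-971362"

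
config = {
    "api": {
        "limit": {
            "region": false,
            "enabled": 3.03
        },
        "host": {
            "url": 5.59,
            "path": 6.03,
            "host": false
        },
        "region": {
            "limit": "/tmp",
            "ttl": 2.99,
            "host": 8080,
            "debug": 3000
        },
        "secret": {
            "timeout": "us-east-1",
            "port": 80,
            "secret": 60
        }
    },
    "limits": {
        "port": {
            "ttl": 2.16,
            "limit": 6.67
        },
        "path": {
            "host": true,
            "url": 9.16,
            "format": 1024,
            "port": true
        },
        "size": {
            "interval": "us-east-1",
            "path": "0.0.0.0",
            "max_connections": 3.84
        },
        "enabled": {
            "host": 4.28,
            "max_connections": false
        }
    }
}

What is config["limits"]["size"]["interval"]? "us-east-1"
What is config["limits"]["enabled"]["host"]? 4.28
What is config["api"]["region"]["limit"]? "/tmp"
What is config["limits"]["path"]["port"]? True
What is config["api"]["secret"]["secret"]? 60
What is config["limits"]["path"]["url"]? 9.16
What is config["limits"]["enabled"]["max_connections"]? False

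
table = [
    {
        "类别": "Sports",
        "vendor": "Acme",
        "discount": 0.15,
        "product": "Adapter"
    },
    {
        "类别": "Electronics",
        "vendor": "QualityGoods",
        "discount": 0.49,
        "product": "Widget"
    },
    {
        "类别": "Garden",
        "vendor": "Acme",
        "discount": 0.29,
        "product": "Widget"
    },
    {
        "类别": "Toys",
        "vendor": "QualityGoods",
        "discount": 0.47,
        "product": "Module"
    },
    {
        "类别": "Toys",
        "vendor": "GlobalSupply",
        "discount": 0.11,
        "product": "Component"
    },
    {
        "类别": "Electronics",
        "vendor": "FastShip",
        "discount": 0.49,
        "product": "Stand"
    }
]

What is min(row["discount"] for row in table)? 0.11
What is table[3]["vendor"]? "QualityGoods"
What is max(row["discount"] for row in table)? 0.49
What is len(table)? 6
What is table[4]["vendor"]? "GlobalSupply"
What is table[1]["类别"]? "Electronics"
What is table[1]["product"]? "Widget"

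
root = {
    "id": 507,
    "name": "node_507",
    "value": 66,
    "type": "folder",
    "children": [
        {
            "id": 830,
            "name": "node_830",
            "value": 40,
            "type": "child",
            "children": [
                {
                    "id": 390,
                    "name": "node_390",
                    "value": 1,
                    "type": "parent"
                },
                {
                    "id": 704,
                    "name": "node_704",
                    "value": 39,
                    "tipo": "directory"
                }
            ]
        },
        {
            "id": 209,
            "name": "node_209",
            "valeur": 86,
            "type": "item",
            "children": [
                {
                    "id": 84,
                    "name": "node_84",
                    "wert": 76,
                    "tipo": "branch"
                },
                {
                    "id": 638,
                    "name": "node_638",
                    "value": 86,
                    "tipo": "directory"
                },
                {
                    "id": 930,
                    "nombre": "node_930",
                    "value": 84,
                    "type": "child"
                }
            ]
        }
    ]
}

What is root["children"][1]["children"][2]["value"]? 84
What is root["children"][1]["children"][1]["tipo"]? "directory"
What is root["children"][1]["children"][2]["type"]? "child"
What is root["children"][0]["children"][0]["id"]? 390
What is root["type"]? "folder"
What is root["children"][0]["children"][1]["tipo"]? "directory"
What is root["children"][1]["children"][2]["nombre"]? "node_930"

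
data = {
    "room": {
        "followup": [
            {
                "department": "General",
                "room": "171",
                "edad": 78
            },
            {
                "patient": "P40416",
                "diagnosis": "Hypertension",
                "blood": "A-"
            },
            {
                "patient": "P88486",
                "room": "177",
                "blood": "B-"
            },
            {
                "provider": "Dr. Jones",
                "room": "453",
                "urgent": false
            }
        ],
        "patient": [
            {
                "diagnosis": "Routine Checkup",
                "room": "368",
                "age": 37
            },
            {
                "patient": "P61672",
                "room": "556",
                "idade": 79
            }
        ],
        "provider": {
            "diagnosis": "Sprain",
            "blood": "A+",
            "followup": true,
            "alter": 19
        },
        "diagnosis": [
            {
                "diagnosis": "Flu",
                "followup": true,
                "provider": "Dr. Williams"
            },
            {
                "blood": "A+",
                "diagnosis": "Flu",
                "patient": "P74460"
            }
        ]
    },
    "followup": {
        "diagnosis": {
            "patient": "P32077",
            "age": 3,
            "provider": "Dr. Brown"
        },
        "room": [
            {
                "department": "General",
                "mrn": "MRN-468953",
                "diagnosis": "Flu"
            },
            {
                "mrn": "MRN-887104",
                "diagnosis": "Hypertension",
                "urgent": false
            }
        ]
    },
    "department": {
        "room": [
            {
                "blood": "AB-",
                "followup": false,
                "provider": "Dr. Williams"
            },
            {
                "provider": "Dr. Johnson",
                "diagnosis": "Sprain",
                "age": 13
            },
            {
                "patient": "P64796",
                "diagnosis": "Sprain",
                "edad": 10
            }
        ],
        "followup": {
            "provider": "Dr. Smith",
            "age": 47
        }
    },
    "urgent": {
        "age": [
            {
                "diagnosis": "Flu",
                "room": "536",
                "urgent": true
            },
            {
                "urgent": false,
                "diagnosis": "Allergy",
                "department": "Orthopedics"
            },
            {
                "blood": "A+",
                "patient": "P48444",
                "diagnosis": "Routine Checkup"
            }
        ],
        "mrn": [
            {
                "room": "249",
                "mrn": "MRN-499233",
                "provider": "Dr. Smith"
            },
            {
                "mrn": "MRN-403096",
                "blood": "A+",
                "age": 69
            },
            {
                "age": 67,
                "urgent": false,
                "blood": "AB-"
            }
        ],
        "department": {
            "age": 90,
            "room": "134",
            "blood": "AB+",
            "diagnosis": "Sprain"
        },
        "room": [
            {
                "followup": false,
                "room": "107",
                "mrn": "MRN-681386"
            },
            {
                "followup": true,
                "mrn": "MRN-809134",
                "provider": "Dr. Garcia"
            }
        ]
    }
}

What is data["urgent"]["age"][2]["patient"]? "P48444"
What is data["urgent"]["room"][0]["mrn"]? "MRN-681386"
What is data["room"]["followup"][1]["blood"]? "A-"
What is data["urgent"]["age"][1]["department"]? "Orthopedics"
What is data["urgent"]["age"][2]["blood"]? "A+"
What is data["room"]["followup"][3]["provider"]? "Dr. Jones"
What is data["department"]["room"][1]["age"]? 13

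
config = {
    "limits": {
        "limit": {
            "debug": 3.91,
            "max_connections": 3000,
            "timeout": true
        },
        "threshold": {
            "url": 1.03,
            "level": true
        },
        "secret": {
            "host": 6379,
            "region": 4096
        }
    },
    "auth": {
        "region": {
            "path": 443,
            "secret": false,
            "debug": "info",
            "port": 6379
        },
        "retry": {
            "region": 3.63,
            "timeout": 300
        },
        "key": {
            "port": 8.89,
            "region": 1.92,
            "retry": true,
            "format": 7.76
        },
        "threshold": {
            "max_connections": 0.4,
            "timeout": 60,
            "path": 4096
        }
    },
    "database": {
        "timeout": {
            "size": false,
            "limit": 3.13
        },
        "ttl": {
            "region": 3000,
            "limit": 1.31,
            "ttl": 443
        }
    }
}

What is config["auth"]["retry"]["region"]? 3.63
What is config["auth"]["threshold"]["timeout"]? 60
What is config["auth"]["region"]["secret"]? False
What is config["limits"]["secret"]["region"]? 4096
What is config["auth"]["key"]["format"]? 7.76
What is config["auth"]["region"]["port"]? 6379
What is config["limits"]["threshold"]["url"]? 1.03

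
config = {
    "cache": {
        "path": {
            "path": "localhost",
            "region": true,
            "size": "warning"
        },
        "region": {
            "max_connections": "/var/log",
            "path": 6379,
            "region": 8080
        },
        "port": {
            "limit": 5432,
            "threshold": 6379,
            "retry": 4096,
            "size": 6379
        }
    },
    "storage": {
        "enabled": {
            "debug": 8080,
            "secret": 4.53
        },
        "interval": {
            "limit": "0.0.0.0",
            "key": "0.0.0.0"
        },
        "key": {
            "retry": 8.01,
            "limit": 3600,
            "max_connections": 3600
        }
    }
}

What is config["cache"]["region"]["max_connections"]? "/var/log"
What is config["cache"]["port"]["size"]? 6379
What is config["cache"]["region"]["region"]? 8080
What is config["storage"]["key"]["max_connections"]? 3600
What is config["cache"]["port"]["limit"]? 5432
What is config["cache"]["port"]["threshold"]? 6379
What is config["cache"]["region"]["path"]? 6379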